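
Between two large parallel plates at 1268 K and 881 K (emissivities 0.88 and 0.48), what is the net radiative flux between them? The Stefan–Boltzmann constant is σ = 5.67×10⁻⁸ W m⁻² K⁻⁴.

q ≈ 50600 W/m²

For two large parallel gray plates, q = σ(T₁⁴ − T₂⁴) / (1/ε₁ + 1/ε₂ − 1).
1/ε₁ + 1/ε₂ − 1 = 1/0.88 + 1/0.48 − 1 = 2.220.
T₁⁴ − T₂⁴ = 2.59×10^12 − 6.02×10^11 = 1.98×10^12 K⁴.
q = 5.67×10⁻⁸ × 1.98×10^12 / 2.220 = 50600 W/m².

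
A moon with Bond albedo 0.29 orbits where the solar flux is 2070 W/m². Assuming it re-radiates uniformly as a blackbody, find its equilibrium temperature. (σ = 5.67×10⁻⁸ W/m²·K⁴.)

Power absorbed = (1−a)S·πR²; power emitted = 4πR²σT⁴. Equating and cancelling πR²:
T = ((1−a)S / 4σ)^(1/4) = (1470 / (4 × 5.67×10⁻⁸))^(1/4) = (6.48×10^9)^(1/4).
T = 284 K.

T ≈ 284 K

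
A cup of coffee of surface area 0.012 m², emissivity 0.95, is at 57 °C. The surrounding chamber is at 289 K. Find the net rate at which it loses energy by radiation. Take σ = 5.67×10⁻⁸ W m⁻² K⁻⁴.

Convert: 57 °C = 330 K.
Q = εσA(T⁴ − T_s⁴). T⁴ − T_s⁴ = (330)⁴ − (289)⁴ = 1.19×10^10 − 6.98×10^9 = 4.88×10^9 K⁴.
Q = 0.95 × 5.67×10⁻⁸ × 0.0120 × 4.88×10^9 = 3.16 W.

Q ≈ 3.16 W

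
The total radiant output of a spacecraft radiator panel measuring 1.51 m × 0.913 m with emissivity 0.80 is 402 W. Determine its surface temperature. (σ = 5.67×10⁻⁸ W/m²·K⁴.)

T ≈ 283 K

A = 1.51 × 0.913 = 1.38 m².
From P = εσAT⁴, T = (P / εσA)^(1/4) = (402 / (0.80 × 5.67×10⁻⁸ × 1.38))^(1/4).
T = (6.43×10^9)^(1/4) = 283 K.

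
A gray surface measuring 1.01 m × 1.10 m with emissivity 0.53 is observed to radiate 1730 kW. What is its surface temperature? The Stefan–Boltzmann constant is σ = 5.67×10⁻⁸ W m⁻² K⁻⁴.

A = 1.01 × 1.10 = 1.11 m².
From P = εσAT⁴, T = (P / εσA)^(1/4) = (1.73×10^6 / (0.53 × 5.67×10⁻⁸ × 1.11))^(1/4).
T = (5.18×10^13)^(1/4) = 2680 K.

T ≈ 2680 K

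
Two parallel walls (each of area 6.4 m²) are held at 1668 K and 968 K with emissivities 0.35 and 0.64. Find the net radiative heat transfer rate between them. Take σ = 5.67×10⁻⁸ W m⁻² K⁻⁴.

For two large parallel gray plates, q = σ(T₁⁴ − T₂⁴) / (1/ε₁ + 1/ε₂ − 1).
1/ε₁ + 1/ε₂ − 1 = 1/0.35 + 1/0.64 − 1 = 3.420.
T₁⁴ − T₂⁴ = 7.74×10^12 − 8.78×10^11 = 6.86×10^12 K⁴.
q = 5.67×10⁻⁸ × 6.86×10^12 / 3.420 = 1.14×10^5 W/m².
Q = q·A = 1.14×10^5 × 6.4 = 7.28×10^5 W.

Q ≈ 7.28×10^5 W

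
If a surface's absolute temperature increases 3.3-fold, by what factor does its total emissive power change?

P ∝ T⁴, so the power scales as (3.3)⁴ = 119.

factor ≈ 119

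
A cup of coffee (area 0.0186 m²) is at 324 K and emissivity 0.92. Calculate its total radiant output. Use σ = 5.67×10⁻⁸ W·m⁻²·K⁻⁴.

Stefan–Boltzmann: P = εσAT⁴ = 0.92 × 5.67×10⁻⁸ × 0.0186 × (324)⁴ = 0.92 × 5.67×10⁻⁸ × 0.0186 × 1.10×10^10.
P = 10.7 W.

P ≈ 10.7 W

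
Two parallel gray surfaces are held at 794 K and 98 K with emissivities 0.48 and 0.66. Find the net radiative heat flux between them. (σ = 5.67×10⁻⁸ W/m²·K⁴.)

q ≈ 8670 W/m²

For two large parallel gray plates, q = σ(T₁⁴ − T₂⁴) / (1/ε₁ + 1/ε₂ − 1).
1/ε₁ + 1/ε₂ − 1 = 1/0.48 + 1/0.66 − 1 = 2.598.
T₁⁴ − T₂⁴ = 3.97×10^11 − 9.22×10^7 = 3.97×10^11 K⁴.
q = 5.67×10⁻⁸ × 3.97×10^11 / 2.598 = 8670 W/m².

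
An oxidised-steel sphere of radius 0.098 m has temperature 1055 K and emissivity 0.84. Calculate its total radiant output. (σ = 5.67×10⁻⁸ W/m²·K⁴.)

A = 4πr² = 4π × (0.098)² = 0.121 m².
P = εσAT⁴ = 0.84 × 5.67×10⁻⁸ × 0.121 × (1055)⁴ = 0.84 × 5.67×10⁻⁸ × 0.121 × 1.24×10^12.
P = 7120 W.

P ≈ 7120 W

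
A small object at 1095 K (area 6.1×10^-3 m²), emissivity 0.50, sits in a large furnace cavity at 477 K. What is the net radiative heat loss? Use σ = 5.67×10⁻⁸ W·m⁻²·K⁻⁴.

Q ≈ 240 W

Q = εσA(T⁴ − T_s⁴). T⁴ − T_s⁴ = (1095)⁴ − (477)⁴ = 1.44×10^12 − 5.18×10^10 = 1.39×10^12 K⁴.
Q = 0.50 × 5.67×10⁻⁸ × 6.10×10^-3 × 1.39×10^12 = 240 W.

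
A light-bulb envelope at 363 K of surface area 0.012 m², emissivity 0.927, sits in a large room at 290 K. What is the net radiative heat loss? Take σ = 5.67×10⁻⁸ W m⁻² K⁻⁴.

Q = εσA(T⁴ − T_s⁴). T⁴ − T_s⁴ = (363)⁴ − (290)⁴ = 1.74×10^10 − 7.07×10^9 = 1.03×10^10 K⁴.
Q = 0.927 × 5.67×10⁻⁸ × 0.0120 × 1.03×10^10 = 6.49 W.

Q ≈ 6.49 W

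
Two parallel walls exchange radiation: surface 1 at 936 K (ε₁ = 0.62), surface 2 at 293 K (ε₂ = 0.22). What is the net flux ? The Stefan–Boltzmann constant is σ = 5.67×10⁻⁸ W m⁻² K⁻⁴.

For two large parallel gray plates, q = σ(T₁⁴ − T₂⁴) / (1/ε₁ + 1/ε₂ − 1).
1/ε₁ + 1/ε₂ − 1 = 1/0.62 + 1/0.22 − 1 = 5.158.
T₁⁴ − T₂⁴ = 7.68×10^11 − 7.37×10^9 = 7.60×10^11 K⁴.
q = 5.67×10⁻⁸ × 7.60×10^11 / 5.158 = 8360 W/m².

q ≈ 8360 W/m²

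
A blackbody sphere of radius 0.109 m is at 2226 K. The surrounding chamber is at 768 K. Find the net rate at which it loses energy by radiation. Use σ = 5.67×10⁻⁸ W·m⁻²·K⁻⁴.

Q ≈ 2.05×10^5 W

A = 4πr² = 4π × (0.109)² = 0.149 m².
Q = σA(T⁴ − T_s⁴). T⁴ − T_s⁴ = (2226)⁴ − (768)⁴ = 2.46×10^13 − 3.48×10^11 = 2.42×10^13 K⁴.
Q = 5.67×10⁻⁸ × 0.149 × 2.42×10^13 = 2.05×10^5 W.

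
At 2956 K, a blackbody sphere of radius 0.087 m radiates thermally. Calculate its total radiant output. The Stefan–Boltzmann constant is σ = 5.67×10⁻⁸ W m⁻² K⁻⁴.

P ≈ 4.12×10^5 W

A = 4πr² = 4π × (0.087)² = 0.0951 m².
P = σAT⁴ = 5.67×10⁻⁸ × 0.0951 × (2956)⁴ = 5.67×10⁻⁸ × 0.0951 × 7.64×10^13.
P = 4.12×10^5 W.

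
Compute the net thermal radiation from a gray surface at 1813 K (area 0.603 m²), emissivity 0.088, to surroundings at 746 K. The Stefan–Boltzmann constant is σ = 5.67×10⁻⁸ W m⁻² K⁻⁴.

Q = εσA(T⁴ − T_s⁴). T⁴ − T_s⁴ = (1813)⁴ − (746)⁴ = 1.08×10^13 − 3.10×10^11 = 1.05×10^13 K⁴.
Q = 0.088 × 5.67×10⁻⁸ × 0.603 × 1.05×10^13 = 31600 W.

Q ≈ 31600 W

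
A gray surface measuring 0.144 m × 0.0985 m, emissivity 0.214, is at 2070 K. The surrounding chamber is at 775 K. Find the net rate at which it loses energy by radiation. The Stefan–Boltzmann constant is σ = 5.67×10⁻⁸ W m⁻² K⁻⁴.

A = 0.144 × 0.0985 = 0.0142 m².
Q = εσA(T⁴ − T_s⁴). T⁴ − T_s⁴ = (2070)⁴ − (775)⁴ = 1.84×10^13 − 3.61×10^11 = 1.80×10^13 K⁴.
Q = 0.214 × 5.67×10⁻⁸ × 0.0142 × 1.80×10^13 = 3100 W.

Q ≈ 3100 W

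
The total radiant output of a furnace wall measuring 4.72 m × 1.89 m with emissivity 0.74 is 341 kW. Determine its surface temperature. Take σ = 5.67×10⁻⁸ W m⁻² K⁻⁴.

A = 4.72 × 1.89 = 8.92 m².
From P = εσAT⁴, T = (P / εσA)^(1/4) = (3.41×10^5 / (0.74 × 5.67×10⁻⁸ × 8.92))^(1/4).
T = (9.11×10^11)^(1/4) = 977 K.

T ≈ 977 K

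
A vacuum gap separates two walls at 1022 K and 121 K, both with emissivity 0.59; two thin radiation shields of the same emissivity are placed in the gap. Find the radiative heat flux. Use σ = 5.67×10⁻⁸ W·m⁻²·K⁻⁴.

q ≈ 8630 W/m²

Each of the 3 gaps contributes resistance (2/ε − 1) = 2/0.59 − 1 = 2.390; total = 7.169.
q = σ(T₁⁴ − T₂⁴) / 7.169 = 5.67×10⁻⁸ × 1.09×10^12 / 7.169 = 8630 W/m².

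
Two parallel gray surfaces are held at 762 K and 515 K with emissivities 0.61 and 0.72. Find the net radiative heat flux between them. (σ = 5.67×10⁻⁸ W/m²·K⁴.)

For two large parallel gray plates, q = σ(T₁⁴ − T₂⁴) / (1/ε₁ + 1/ε₂ − 1).
1/ε₁ + 1/ε₂ − 1 = 1/0.61 + 1/0.72 − 1 = 2.028.
T₁⁴ − T₂⁴ = 3.37×10^11 − 7.03×10^10 = 2.67×10^11 K⁴.
q = 5.67×10⁻⁸ × 2.67×10^11 / 2.028 = 7460 W/m².

q ≈ 7460 W/m²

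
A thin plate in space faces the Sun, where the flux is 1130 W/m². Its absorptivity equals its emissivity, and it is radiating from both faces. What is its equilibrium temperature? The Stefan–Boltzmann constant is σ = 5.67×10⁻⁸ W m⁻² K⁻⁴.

T ≈ 316 K

Absorbed flux αS = emitted flux 2εσT⁴ per unit area; with α = ε this gives T = (S/2σ)^(1/4).
T = (1130 / (2 × 5.67×10⁻⁸))^(1/4) = (9.96×10^9)^(1/4).
T = 316 K.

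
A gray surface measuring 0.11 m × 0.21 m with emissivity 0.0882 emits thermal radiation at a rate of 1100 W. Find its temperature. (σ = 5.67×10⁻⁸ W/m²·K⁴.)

T ≈ 1760 K

A = 0.11 × 0.21 = 0.0231 m².
From P = εσAT⁴, T = (P / εσA)^(1/4) = (1100 / (0.0882 × 5.67×10⁻⁸ × 0.0231))^(1/4).
T = (9.52×10^12)^(1/4) = 1760 K.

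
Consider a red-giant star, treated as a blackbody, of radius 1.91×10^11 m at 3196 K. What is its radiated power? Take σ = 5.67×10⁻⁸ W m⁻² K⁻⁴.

A = 4πr² = 4π × (1.91×10^11)² = 4.58×10^23 m².
P = σAT⁴ = 5.67×10⁻⁸ × 4.58×10^23 × (3196)⁴ = 5.67×10⁻⁸ × 4.58×10^23 × 1.04×10^14.
P = 2.71×10^30 W.

P ≈ 2.71×10^30 W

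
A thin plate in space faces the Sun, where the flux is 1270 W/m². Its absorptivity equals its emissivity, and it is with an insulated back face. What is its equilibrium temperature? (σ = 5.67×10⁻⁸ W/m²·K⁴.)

T ≈ 387 K

Absorbed flux αS = emitted flux εσT⁴ (one radiating face); with α = ε, T = (S/σ)^(1/4).
T = (1270 / 5.67×10⁻⁸)^(1/4) = (2.24×10^10)^(1/4).
T = 387 K.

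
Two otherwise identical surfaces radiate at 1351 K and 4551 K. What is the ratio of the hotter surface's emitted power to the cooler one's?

P ∝ T⁴, so the ratio is (4551/1351)⁴ = (3.369)⁴ = 129.

ratio ≈ 129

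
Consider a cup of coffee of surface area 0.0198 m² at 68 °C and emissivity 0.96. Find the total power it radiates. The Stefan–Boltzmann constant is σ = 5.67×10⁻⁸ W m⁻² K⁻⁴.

68 °C = 341 K.
P = εσAT⁴ = 0.96 × 5.67×10⁻⁸ × 0.0198 × (341)⁴ = 0.96 × 5.67×10⁻⁸ × 0.0198 × 1.35×10^10.
P = 14.6 W.

P ≈ 14.6 W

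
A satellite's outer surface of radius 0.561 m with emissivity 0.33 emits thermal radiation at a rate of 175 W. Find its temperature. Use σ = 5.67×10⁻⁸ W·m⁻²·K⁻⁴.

T ≈ 221 K

A = 4πr² = 4π × (0.561)² = 3.95 m².
From P = εσAT⁴, T = (P / εσA)^(1/4) = (175 / (0.33 × 5.67×10⁻⁸ × 3.95))^(1/4).
T = (2.36×10^9)^(1/4) = 221 K.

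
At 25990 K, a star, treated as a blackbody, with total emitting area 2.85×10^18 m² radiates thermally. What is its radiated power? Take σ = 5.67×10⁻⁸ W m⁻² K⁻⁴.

P ≈ 7.37×10^28 W

P = σAT⁴ = 5.67×10⁻⁸ × 2.85×10^18 × (25990)⁴ = 5.67×10⁻⁸ × 2.85×10^18 × 4.56×10^17.
P = 7.37×10^28 W.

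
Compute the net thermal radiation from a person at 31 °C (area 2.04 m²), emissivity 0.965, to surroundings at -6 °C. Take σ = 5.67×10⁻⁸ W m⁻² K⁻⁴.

Convert: 31 °C = 304 K; -6 °C = 267 K.
Q = εσA(T⁴ − T_s⁴). T⁴ − T_s⁴ = (304)⁴ − (267)⁴ = 8.54×10^9 − 5.08×10^9 = 3.46×10^9 K⁴.
Q = 0.965 × 5.67×10⁻⁸ × 2.04 × 3.46×10^9 = 386 W.

Q ≈ 386 W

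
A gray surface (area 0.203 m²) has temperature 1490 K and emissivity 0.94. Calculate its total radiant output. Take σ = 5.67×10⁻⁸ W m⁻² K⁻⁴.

P ≈ 53300 W

P = εσAT⁴ = 0.94 × 5.67×10⁻⁸ × 0.203 × (1490)⁴ = 0.94 × 5.67×10⁻⁸ × 0.203 × 4.93×10^12.
P = 53300 W.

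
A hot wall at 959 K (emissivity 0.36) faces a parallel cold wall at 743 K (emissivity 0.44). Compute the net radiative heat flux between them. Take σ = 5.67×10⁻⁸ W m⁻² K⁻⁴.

q ≈ 7570 W/m²

For two large parallel gray plates, q = σ(T₁⁴ − T₂⁴) / (1/ε₁ + 1/ε₂ − 1).
1/ε₁ + 1/ε₂ − 1 = 1/0.36 + 1/0.44 − 1 = 4.051.
T₁⁴ − T₂⁴ = 8.46×10^11 − 3.05×10^11 = 5.41×10^11 K⁴.
q = 5.67×10⁻⁸ × 5.41×10^11 / 4.051 = 7570 W/m².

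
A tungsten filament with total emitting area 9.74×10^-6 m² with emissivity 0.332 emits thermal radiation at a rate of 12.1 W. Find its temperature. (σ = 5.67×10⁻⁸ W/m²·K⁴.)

T ≈ 2850 K

From P = εσAT⁴, T = (P / εσA)^(1/4) = (12.1 / (0.332 × 5.67×10⁻⁸ × 9.74×10^-6))^(1/4).
T = (6.60×10^13)^(1/4) = 2850 K.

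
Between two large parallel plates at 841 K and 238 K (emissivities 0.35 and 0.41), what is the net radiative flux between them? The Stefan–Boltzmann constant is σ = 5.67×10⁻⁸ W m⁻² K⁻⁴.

For two large parallel gray plates, q = σ(T₁⁴ − T₂⁴) / (1/ε₁ + 1/ε₂ − 1).
1/ε₁ + 1/ε₂ − 1 = 1/0.35 + 1/0.41 − 1 = 4.296.
T₁⁴ − T₂⁴ = 5.00×10^11 − 3.21×10^9 = 4.97×10^11 K⁴.
q = 5.67×10⁻⁸ × 4.97×10^11 / 4.296 = 6560 W/m².

q ≈ 6560 W/m²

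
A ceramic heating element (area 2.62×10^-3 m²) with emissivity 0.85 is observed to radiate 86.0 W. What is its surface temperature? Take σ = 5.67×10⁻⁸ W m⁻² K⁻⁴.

T ≈ 908 K

From P = εσAT⁴, T = (P / εσA)^(1/4) = (86.0 / (0.85 × 5.67×10⁻⁸ × 2.62×10^-3))^(1/4).
T = (6.81×10^11)^(1/4) = 908 K.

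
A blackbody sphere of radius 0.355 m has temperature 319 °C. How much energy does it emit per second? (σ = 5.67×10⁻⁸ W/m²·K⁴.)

A = 4πr² = 4π × (0.355)² = 1.58 m².
319 °C = 592 K.
P = σAT⁴ = 5.67×10⁻⁸ × 1.58 × (592)⁴ = 5.67×10⁻⁸ × 1.58 × 1.23×10^11.
P = 11000 W.

P ≈ 11000 W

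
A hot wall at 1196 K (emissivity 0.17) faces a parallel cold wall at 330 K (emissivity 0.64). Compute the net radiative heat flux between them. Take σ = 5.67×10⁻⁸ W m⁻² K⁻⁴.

For two large parallel gray plates, q = σ(T₁⁴ − T₂⁴) / (1/ε₁ + 1/ε₂ − 1).
1/ε₁ + 1/ε₂ − 1 = 1/0.17 + 1/0.64 − 1 = 6.445.
T₁⁴ − T₂⁴ = 2.05×10^12 − 1.19×10^10 = 2.03×10^12 K⁴.
q = 5.67×10⁻⁸ × 2.03×10^12 / 6.445 = 17900 W/m².

q ≈ 17900 W/m²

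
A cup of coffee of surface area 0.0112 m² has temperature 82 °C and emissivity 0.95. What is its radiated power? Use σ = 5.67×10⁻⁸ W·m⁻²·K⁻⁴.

82 °C = 355 K.
Stefan–Boltzmann: P = εσAT⁴ = 0.95 × 5.67×10⁻⁸ × 0.0112 × (355)⁴ = 0.95 × 5.67×10⁻⁸ × 0.0112 × 1.59×10^10.
P = 9.58 W.

P ≈ 9.58 W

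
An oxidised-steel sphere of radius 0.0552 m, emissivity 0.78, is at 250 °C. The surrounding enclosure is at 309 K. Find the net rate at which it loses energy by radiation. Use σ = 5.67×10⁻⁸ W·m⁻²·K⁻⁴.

Q ≈ 111 W

A = 4πr² = 4π × (0.0552)² = 0.0383 m².
Convert: 250 °C = 523 K.
Q = εσA(T⁴ − T_s⁴). T⁴ − T_s⁴ = (523)⁴ − (309)⁴ = 7.48×10^10 − 9.12×10^9 = 6.57×10^10 K⁴.
Q = 0.78 × 5.67×10⁻⁸ × 0.0383 × 6.57×10^10 = 111 W.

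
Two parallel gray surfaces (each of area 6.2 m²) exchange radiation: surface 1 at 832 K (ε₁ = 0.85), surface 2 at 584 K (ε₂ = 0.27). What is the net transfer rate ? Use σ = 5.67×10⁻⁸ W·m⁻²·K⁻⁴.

For two large parallel gray plates, q = σ(T₁⁴ − T₂⁴) / (1/ε₁ + 1/ε₂ − 1).
1/ε₁ + 1/ε₂ − 1 = 1/0.85 + 1/0.27 − 1 = 3.880.
T₁⁴ − T₂⁴ = 4.79×10^11 − 1.16×10^11 = 3.63×10^11 K⁴.
q = 5.67×10⁻⁸ × 3.63×10^11 / 3.880 = 5300 W/m².
Q = q·A = 5300 × 6.2 = 32900 W.

Q ≈ 32900 W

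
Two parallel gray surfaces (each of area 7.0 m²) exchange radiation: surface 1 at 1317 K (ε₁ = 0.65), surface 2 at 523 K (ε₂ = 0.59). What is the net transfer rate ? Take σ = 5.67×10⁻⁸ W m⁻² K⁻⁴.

Q ≈ 5.21×10^5 W

For two large parallel gray plates, q = σ(T₁⁴ − T₂⁴) / (1/ε₁ + 1/ε₂ − 1).
1/ε₁ + 1/ε₂ − 1 = 1/0.65 + 1/0.59 − 1 = 2.233.
T₁⁴ − T₂⁴ = 3.01×10^12 − 7.48×10^10 = 2.93×10^12 K⁴.
q = 5.67×10⁻⁸ × 2.93×10^12 / 2.233 = 74500 W/m².
Q = q·A = 74500 × 7.0 = 5.21×10^5 W.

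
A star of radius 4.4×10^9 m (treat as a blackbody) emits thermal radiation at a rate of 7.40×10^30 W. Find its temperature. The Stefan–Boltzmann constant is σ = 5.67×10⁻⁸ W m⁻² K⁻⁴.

T ≈ 27100 K

A = 4πr² = 4π × (4.4×10^9)² = 2.43×10^20 m².
From P = σAT⁴, T = (P / σA)^(1/4) = (7.40×10^30 / (5.67×10⁻⁸ × 2.43×10^20))^(1/4).
T = (5.36×10^17)^(1/4) = 27100 K.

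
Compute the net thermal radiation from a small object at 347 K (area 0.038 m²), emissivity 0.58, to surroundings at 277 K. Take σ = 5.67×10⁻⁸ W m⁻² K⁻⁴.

Q = εσA(T⁴ − T_s⁴). T⁴ − T_s⁴ = (347)⁴ − (277)⁴ = 1.45×10^10 − 5.89×10^9 = 8.61×10^9 K⁴.
Q = 0.58 × 5.67×10⁻⁸ × 0.0380 × 8.61×10^9 = 10.8 W.

Q ≈ 10.8 W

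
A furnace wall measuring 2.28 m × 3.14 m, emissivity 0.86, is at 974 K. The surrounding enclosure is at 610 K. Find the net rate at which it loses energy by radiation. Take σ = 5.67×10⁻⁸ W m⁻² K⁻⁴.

A = 2.28 × 3.14 = 7.16 m².
Q = εσA(T⁴ − T_s⁴). T⁴ − T_s⁴ = (974)⁴ − (610)⁴ = 9.00×10^11 − 1.38×10^11 = 7.62×10^11 K⁴.
Q = 0.86 × 5.67×10⁻⁸ × 7.16 × 7.62×10^11 = 2.66×10^5 W.

Q ≈ 2.66×10^5 W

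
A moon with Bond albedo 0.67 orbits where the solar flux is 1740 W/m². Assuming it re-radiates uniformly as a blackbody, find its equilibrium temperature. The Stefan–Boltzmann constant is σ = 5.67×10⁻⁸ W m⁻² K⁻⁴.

Power absorbed = (1−a)S·πR²; power emitted = 4πR²σT⁴. Equating and cancelling πR²:
T = ((1−a)S / 4σ)^(1/4) = (574 / (4 × 5.67×10⁻⁸))^(1/4) = (2.53×10^9)^(1/4).
T = 224 K.

T ≈ 224 K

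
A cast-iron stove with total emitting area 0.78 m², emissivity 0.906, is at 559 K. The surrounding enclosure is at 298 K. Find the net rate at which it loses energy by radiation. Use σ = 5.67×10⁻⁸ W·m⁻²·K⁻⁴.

Q ≈ 3600 W

Q = εσA(T⁴ − T_s⁴). T⁴ − T_s⁴ = (559)⁴ − (298)⁴ = 9.76×10^10 − 7.89×10^9 = 8.98×10^10 K⁴.
Q = 0.906 × 5.67×10⁻⁸ × 0.780 × 8.98×10^10 = 3600 W.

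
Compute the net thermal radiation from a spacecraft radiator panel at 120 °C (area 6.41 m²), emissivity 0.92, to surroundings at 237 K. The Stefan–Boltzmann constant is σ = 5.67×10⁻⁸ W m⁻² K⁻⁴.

Convert: 120 °C = 393 K.
Q = εσA(T⁴ − T_s⁴). T⁴ − T_s⁴ = (393)⁴ − (237)⁴ = 2.39×10^10 − 3.15×10^9 = 2.07×10^10 K⁴.
Q = 0.92 × 5.67×10⁻⁸ × 6.41 × 2.07×10^10 = 6920 W.

Q ≈ 6920 W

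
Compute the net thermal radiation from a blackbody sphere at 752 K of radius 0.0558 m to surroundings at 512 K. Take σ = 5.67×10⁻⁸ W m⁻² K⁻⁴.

A = 4πr² = 4π × (0.0558)² = 0.0391 m².
Q = σA(T⁴ − T_s⁴). T⁴ − T_s⁴ = (752)⁴ − (512)⁴ = 3.20×10^11 − 6.87×10^10 = 2.51×10^11 K⁴.
Q = 5.67×10⁻⁸ × 0.0391 × 2.51×10^11 = 557 W.

Q ≈ 557 W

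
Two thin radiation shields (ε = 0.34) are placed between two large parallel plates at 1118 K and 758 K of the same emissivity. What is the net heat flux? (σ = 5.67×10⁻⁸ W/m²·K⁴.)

q ≈ 4770 W/m²

Each of the 3 gaps contributes resistance (2/ε − 1) = 2/0.34 − 1 = 4.882; total = 14.65.
q = σ(T₁⁴ − T₂⁴) / 14.65 = 5.67×10⁻⁸ × 1.23×10^12 / 14.65 = 4770 W/m².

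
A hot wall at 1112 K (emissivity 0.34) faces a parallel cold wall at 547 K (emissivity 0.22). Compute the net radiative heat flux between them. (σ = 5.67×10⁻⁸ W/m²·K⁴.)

q ≈ 12600 W/m²

For two large parallel gray plates, q = σ(T₁⁴ − T₂⁴) / (1/ε₁ + 1/ε₂ − 1).
1/ε₁ + 1/ε₂ − 1 = 1/0.34 + 1/0.22 − 1 = 6.487.
T₁⁴ − T₂⁴ = 1.53×10^12 − 8.95×10^10 = 1.44×10^12 K⁴.
q = 5.67×10⁻⁸ × 1.44×10^12 / 6.487 = 12600 W/m².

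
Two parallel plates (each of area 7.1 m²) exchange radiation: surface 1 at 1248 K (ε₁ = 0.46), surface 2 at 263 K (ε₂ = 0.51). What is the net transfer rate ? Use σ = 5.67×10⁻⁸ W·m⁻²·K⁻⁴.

Q ≈ 3.11×10^5 W

For two large parallel gray plates, q = σ(T₁⁴ − T₂⁴) / (1/ε₁ + 1/ε₂ − 1).
1/ε₁ + 1/ε₂ − 1 = 1/0.46 + 1/0.51 − 1 = 3.135.
T₁⁴ − T₂⁴ = 2.43×10^12 − 4.78×10^9 = 2.42×10^12 K⁴.
q = 5.67×10⁻⁸ × 2.42×10^12 / 3.135 = 43800 W/m².
Q = q·A = 43800 × 7.1 = 3.11×10^5 W.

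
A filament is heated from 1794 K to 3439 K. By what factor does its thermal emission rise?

ratio ≈ 13.5

P ∝ T⁴, so the ratio is (3439/1794)⁴ = (1.917)⁴ = 13.5.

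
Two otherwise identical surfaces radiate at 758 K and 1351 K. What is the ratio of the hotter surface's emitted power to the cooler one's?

P ∝ T⁴, so the ratio is (1351/758)⁴ = (1.782)⁴ = 10.1.

ratio ≈ 10.1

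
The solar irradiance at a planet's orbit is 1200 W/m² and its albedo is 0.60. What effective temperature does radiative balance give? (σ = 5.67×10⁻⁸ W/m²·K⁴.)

T ≈ 214 K

Power absorbed = (1−a)S·πR²; power emitted = 4πR²σT⁴. Equating and cancelling πR²:
T = ((1−a)S / 4σ)^(1/4) = (480 / (4 × 5.67×10⁻⁸))^(1/4) = (2.12×10^9)^(1/4).
T = 214 K.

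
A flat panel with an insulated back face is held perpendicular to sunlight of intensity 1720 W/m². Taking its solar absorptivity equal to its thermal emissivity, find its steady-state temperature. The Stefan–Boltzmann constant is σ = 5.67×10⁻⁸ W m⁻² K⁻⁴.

Absorbed flux αS = emitted flux εσT⁴ (one radiating face); with α = ε, T = (S/σ)^(1/4).
T = (1720 / 5.67×10⁻⁸)^(1/4) = (3.03×10^10)^(1/4).
T = 417 K.

T ≈ 417 K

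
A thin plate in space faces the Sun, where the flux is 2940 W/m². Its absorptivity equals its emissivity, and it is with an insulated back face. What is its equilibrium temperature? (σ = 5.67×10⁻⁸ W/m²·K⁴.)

Absorbed flux αS = emitted flux εσT⁴ (one radiating face); with α = ε, T = (S/σ)^(1/4).
T = (2940 / 5.67×10⁻⁸)^(1/4) = (5.19×10^10)^(1/4).
T = 477 K.

T ≈ 477 K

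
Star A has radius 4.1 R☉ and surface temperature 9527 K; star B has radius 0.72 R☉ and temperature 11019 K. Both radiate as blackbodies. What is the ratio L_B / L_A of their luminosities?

L = 4πR²σT⁴ ∝ R²T⁴, so L_B/L_A = (0.72/4.1)² × (11019/9527)⁴ = 0.0308 × 1.79 = 0.0552.

L_B/L_A ≈ 0.0552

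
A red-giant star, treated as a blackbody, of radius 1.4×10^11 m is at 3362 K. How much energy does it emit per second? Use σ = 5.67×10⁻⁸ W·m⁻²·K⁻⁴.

P ≈ 1.78×10^30 W

A = 4πr² = 4π × (1.4×10^11)² = 2.46×10^23 m².
P = σAT⁴ = 5.67×10⁻⁸ × 2.46×10^23 × (3362)⁴ = 5.67×10⁻⁸ × 2.46×10^23 × 1.28×10^14.
P = 1.78×10^30 W.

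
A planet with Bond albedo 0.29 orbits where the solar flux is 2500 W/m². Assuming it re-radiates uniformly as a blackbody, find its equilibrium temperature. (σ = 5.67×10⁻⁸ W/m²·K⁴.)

Power absorbed = (1−a)S·πR²; power emitted = 4πR²σT⁴. Equating and cancelling πR²:
T = ((1−a)S / 4σ)^(1/4) = (1780 / (4 × 5.67×10⁻⁸))^(1/4) = (7.83×10^9)^(1/4).
T = 297 K.

T ≈ 297 K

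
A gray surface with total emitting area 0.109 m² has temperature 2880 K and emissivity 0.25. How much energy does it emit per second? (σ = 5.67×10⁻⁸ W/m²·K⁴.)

P = εσAT⁴ = 0.25 × 5.67×10⁻⁸ × 0.109 × (2880)⁴ = 0.25 × 5.67×10⁻⁸ × 0.109 × 6.88×10^13.
P = 1.06×10^5 W.

P ≈ 1.06×10^5 W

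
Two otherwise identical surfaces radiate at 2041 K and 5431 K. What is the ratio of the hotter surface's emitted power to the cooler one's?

ratio ≈ 50.1

P ∝ T⁴, so the ratio is (5431/2041)⁴ = (2.661)⁴ = 50.1.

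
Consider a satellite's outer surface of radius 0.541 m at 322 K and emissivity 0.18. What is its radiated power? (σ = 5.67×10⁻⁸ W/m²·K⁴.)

A = 4πr² = 4π × (0.541)² = 3.68 m².
P = εσAT⁴ = 0.18 × 5.67×10⁻⁸ × 3.68 × (322)⁴ = 0.18 × 5.67×10⁻⁸ × 3.68 × 1.08×10^10.
P = 404 W.

P ≈ 404 W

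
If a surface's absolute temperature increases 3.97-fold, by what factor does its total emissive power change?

factor ≈ 248

P ∝ T⁴, so the power scales as (3.97)⁴ = 248.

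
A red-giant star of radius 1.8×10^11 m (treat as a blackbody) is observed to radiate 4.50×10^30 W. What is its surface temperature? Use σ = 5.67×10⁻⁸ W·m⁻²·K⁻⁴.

A = 4πr² = 4π × (1.8×10^11)² = 4.07×10^23 m².
From P = σAT⁴, T = (P / σA)^(1/4) = (4.50×10^30 / (5.67×10⁻⁸ × 4.07×10^23))^(1/4).
T = (1.95×10^14)^(1/4) = 3740 K.

T ≈ 3740 K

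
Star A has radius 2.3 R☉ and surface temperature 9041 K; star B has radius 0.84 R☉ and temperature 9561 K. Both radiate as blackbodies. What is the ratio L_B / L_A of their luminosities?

L = 4πR²σT⁴ ∝ R²T⁴, so L_B/L_A = (0.84/2.3)² × (9561/9041)⁴ = 0.133 × 1.25 = 0.167.

L_B/L_A ≈ 0.167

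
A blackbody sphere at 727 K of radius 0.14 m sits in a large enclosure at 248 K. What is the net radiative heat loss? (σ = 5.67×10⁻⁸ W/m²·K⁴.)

A = 4πr² = 4π × (0.14)² = 0.246 m².
Q = σA(T⁴ − T_s⁴). T⁴ − T_s⁴ = (727)⁴ − (248)⁴ = 2.79×10^11 − 3.78×10^9 = 2.76×10^11 K⁴.
Q = 5.67×10⁻⁸ × 0.246 × 2.76×10^11 = 3850 W.

Q ≈ 3850 W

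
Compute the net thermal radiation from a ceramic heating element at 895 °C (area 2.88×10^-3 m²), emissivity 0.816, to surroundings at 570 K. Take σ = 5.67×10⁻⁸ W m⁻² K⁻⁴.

Convert: 895 °C = 1168 K.
Q = εσA(T⁴ − T_s⁴). T⁴ − T_s⁴ = (1168)⁴ − (570)⁴ = 1.86×10^12 − 1.06×10^11 = 1.76×10^12 K⁴.
Q = 0.816 × 5.67×10⁻⁸ × 2.88×10^-3 × 1.76×10^12 = 234 W.

Q ≈ 234 W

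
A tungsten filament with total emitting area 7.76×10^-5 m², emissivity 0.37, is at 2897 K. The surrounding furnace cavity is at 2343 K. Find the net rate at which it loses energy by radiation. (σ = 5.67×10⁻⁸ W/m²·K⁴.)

Q ≈ 65.6 W

Q = εσA(T⁴ − T_s⁴). T⁴ − T_s⁴ = (2897)⁴ − (2343)⁴ = 7.04×10^13 − 3.01×10^13 = 4.03×10^13 K⁴.
Q = 0.37 × 5.67×10⁻⁸ × 7.76×10^-5 × 4.03×10^13 = 65.6 W.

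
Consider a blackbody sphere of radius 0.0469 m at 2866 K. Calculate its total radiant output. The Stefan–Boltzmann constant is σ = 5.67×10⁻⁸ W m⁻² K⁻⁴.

A = 4πr² = 4π × (0.0469)² = 0.0276 m².
P = σAT⁴ = 5.67×10⁻⁸ × 0.0276 × (2866)⁴ = 5.67×10⁻⁸ × 0.0276 × 6.75×10^13.
P = 1.06×10^5 W.

P ≈ 1.06×10^5 W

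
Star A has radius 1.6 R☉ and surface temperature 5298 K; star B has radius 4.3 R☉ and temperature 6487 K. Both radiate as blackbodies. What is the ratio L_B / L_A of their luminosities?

L_B/L_A ≈ 16.2

L = 4πR²σT⁴ ∝ R²T⁴, so L_B/L_A = (4.3/1.6)² × (6487/5298)⁴ = 7.22 × 2.25 = 16.2.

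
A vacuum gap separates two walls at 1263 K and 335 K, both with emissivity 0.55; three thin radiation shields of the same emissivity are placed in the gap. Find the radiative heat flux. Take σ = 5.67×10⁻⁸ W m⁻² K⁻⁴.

q ≈ 13600 W/m²

Each of the 4 gaps contributes resistance (2/ε − 1) = 2/0.55 − 1 = 2.636; total = 10.55.
q = σ(T₁⁴ − T₂⁴) / 10.55 = 5.67×10⁻⁸ × 2.53×10^12 / 10.55 = 13600 W/m².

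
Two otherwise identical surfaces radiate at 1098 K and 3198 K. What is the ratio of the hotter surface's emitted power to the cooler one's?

ratio ≈ 72.0

P ∝ T⁴, so the ratio is (3198/1098)⁴ = (2.913)⁴ = 72.0.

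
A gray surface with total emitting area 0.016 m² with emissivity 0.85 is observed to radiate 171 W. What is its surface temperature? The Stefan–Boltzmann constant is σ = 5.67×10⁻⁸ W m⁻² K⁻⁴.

T ≈ 686 K

From P = εσAT⁴, T = (P / εσA)^(1/4) = (171 / (0.85 × 5.67×10⁻⁸ × 0.0160))^(1/4).
T = (2.22×10^11)^(1/4) = 686 K.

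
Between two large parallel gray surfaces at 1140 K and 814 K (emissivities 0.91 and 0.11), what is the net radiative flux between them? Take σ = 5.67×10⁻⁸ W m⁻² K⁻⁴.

For two large parallel gray plates, q = σ(T₁⁴ − T₂⁴) / (1/ε₁ + 1/ε₂ − 1).
1/ε₁ + 1/ε₂ − 1 = 1/0.91 + 1/0.11 − 1 = 9.190.
T₁⁴ − T₂⁴ = 1.69×10^12 − 4.39×10^11 = 1.25×10^12 K⁴.
q = 5.67×10⁻⁸ × 1.25×10^12 / 9.190 = 7710 W/m².

q ≈ 7710 W/m²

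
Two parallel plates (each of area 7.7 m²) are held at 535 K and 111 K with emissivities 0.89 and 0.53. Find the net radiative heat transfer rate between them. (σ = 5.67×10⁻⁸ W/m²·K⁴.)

For two large parallel gray plates, q = σ(T₁⁴ − T₂⁴) / (1/ε₁ + 1/ε₂ − 1).
1/ε₁ + 1/ε₂ − 1 = 1/0.89 + 1/0.53 − 1 = 2.010.
T₁⁴ − T₂⁴ = 8.19×10^10 − 1.52×10^8 = 8.18×10^10 K⁴.
q = 5.67×10⁻⁸ × 8.18×10^10 / 2.010 = 2310 W/m².
Q = q·A = 2310 × 7.7 = 17800 W.

Q ≈ 17800 W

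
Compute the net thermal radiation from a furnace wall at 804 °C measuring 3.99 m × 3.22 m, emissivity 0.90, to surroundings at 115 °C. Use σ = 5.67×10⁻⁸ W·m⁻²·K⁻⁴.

Q ≈ 8.67×10^5 W

A = 3.99 × 3.22 = 12.8 m².
Convert: 804 °C = 1077 K; 115 °C = 388 K.
Q = εσA(T⁴ − T_s⁴). T⁴ − T_s⁴ = (1077)⁴ − (388)⁴ = 1.35×10^12 − 2.27×10^10 = 1.32×10^12 K⁴.
Q = 0.90 × 5.67×10⁻⁸ × 12.8 × 1.32×10^12 = 8.67×10^5 W.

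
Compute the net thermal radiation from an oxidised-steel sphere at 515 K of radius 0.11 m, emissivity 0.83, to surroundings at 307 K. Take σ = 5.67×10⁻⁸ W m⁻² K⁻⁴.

Q ≈ 440 W

A = 4πr² = 4π × (0.11)² = 0.152 m².
Q = εσA(T⁴ − T_s⁴). T⁴ − T_s⁴ = (515)⁴ − (307)⁴ = 7.03×10^10 − 8.88×10^9 = 6.15×10^10 K⁴.
Q = 0.83 × 5.67×10⁻⁸ × 0.152 × 6.15×10^10 = 440 W.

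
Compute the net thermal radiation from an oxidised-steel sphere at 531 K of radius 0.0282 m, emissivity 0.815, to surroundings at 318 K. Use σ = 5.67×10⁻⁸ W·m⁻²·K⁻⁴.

A = 4πr² = 4π × (0.0282)² = 9.99×10^-3 m².
Q = εσA(T⁴ − T_s⁴). T⁴ − T_s⁴ = (531)⁴ − (318)⁴ = 7.95×10^10 − 1.02×10^10 = 6.93×10^10 K⁴.
Q = 0.815 × 5.67×10⁻⁸ × 9.99×10^-3 × 6.93×10^10 = 32.0 W.

Q ≈ 32.0 W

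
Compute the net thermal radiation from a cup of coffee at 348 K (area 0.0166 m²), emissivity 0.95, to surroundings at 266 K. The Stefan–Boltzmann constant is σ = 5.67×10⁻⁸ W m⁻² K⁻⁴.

Q ≈ 8.64 W

Q = εσA(T⁴ − T_s⁴). T⁴ − T_s⁴ = (348)⁴ − (266)⁴ = 1.47×10^10 − 5.01×10^9 = 9.66×10^9 K⁴.
Q = 0.95 × 5.67×10⁻⁸ × 0.0166 × 9.66×10^9 = 8.64 W.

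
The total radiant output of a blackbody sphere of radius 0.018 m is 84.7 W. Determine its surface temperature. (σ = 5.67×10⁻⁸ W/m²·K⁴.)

A = 4πr² = 4π × (0.018)² = 4.07×10^-3 m².
From P = σAT⁴, T = (P / σA)^(1/4) = (84.7 / (5.67×10⁻⁸ × 4.07×10^-3))^(1/4).
T = (3.67×10^11)^(1/4) = 778 K.

T ≈ 778 K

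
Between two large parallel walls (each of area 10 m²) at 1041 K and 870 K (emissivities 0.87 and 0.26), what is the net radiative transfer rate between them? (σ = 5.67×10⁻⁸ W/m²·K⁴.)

For two large parallel gray plates, q = σ(T₁⁴ − T₂⁴) / (1/ε₁ + 1/ε₂ − 1).
1/ε₁ + 1/ε₂ − 1 = 1/0.87 + 1/0.26 − 1 = 3.996.
T₁⁴ − T₂⁴ = 1.17×10^12 − 5.73×10^11 = 6.01×10^11 K⁴.
q = 5.67×10⁻⁸ × 6.01×10^11 / 3.996 = 8540 W/m².
Q = q·A = 8540 × 10 = 85400 W.

Q ≈ 85400 W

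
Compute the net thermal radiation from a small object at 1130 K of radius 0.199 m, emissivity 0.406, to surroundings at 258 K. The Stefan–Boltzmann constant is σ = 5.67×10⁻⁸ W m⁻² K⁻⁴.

A = 4πr² = 4π × (0.199)² = 0.498 m².
Q = εσA(T⁴ − T_s⁴). T⁴ − T_s⁴ = (1130)⁴ − (258)⁴ = 1.63×10^12 − 4.43×10^9 = 1.63×10^12 K⁴.
Q = 0.406 × 5.67×10⁻⁸ × 0.498 × 1.63×10^12 = 18600 W.

Q ≈ 18600 W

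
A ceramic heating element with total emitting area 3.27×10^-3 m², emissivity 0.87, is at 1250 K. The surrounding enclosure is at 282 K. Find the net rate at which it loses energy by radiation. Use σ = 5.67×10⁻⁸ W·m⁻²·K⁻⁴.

Q = εσA(T⁴ − T_s⁴). T⁴ − T_s⁴ = (1250)⁴ − (282)⁴ = 2.44×10^12 − 6.32×10^9 = 2.44×10^12 K⁴.
Q = 0.87 × 5.67×10⁻⁸ × 3.27×10^-3 × 2.44×10^12 = 393 W.

Q ≈ 393 W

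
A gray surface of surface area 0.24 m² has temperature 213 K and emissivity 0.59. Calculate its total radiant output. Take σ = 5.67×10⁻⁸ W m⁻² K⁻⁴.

Stefan–Boltzmann: P = εσAT⁴ = 0.59 × 5.67×10⁻⁸ × 0.240 × (213)⁴ = 0.59 × 5.67×10⁻⁸ × 0.240 × 2.06×10^9.
P = 16.5 W.

P ≈ 16.5 W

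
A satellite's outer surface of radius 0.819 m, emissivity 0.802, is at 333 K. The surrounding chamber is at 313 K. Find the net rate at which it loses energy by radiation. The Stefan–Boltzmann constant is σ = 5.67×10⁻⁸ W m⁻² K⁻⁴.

Q ≈ 1030 W

A = 4πr² = 4π × (0.819)² = 8.43 m².
Q = εσA(T⁴ − T_s⁴). T⁴ − T_s⁴ = (333)⁴ − (313)⁴ = 1.23×10^10 − 9.60×10^9 = 2.70×10^9 K⁴.
Q = 0.802 × 5.67×10⁻⁸ × 8.43 × 2.70×10^9 = 1030 W.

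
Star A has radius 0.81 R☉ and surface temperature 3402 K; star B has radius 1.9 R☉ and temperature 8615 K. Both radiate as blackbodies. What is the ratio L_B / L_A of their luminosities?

L_B/L_A ≈ 226

L = 4πR²σT⁴ ∝ R²T⁴, so L_B/L_A = (1.9/0.81)² × (8615/3402)⁴ = 5.50 × 41.1 = 226.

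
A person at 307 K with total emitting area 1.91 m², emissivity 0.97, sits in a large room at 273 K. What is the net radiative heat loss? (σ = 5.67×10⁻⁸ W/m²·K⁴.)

Q ≈ 350 W

Q = εσA(T⁴ − T_s⁴). T⁴ − T_s⁴ = (307)⁴ − (273)⁴ = 8.88×10^9 − 5.55×10^9 = 3.33×10^9 K⁴.
Q = 0.97 × 5.67×10⁻⁸ × 1.91 × 3.33×10^9 = 350 W.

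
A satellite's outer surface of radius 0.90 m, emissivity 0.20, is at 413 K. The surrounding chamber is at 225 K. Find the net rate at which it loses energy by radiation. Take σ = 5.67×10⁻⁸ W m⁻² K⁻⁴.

A = 4πr² = 4π × (0.90)² = 10.2 m².
Q = εσA(T⁴ − T_s⁴). T⁴ − T_s⁴ = (413)⁴ − (225)⁴ = 2.91×10^10 − 2.56×10^9 = 2.65×10^10 K⁴.
Q = 0.20 × 5.67×10⁻⁸ × 10.2 × 2.65×10^10 = 3060 W.

Q ≈ 3060 W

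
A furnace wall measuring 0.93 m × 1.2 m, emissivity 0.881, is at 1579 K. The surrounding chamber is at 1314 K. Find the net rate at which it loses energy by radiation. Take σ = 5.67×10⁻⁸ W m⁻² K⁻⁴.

A = 0.93 × 1.2 = 1.12 m².
Q = εσA(T⁴ − T_s⁴). T⁴ − T_s⁴ = (1579)⁴ − (1314)⁴ = 6.22×10^12 − 2.98×10^12 = 3.24×10^12 K⁴.
Q = 0.881 × 5.67×10⁻⁸ × 1.12 × 3.24×10^12 = 1.80×10^5 W.

Q ≈ 1.80×10^5 W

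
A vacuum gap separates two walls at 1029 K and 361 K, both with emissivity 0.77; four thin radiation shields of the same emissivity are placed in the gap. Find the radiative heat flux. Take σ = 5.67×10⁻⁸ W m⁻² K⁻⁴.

Each of the 5 gaps contributes resistance (2/ε − 1) = 2/0.77 − 1 = 1.597; total = 7.987.
q = σ(T₁⁴ − T₂⁴) / 7.987 = 5.67×10⁻⁸ × 1.10×10^12 / 7.987 = 7840 W/m².

q ≈ 7840 W/m²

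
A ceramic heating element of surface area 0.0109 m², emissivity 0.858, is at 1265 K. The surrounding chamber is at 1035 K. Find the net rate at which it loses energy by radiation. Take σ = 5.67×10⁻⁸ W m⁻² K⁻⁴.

Q ≈ 749 W

Q = εσA(T⁴ − T_s⁴). T⁴ − T_s⁴ = (1265)⁴ − (1035)⁴ = 2.56×10^12 − 1.15×10^12 = 1.41×10^12 K⁴.
Q = 0.858 × 5.67×10⁻⁸ × 0.0109 × 1.41×10^12 = 749 W.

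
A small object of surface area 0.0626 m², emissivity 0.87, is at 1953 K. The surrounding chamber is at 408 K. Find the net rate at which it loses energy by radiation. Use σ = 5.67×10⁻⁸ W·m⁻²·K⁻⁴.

Q ≈ 44800 W

Q = εσA(T⁴ − T_s⁴). T⁴ − T_s⁴ = (1953)⁴ − (408)⁴ = 1.45×10^13 − 2.77×10^10 = 1.45×10^13 K⁴.
Q = 0.87 × 5.67×10⁻⁸ × 0.0626 × 1.45×10^13 = 44800 W.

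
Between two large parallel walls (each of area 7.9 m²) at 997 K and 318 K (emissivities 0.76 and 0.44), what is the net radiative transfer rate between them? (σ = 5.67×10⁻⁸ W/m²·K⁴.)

Q ≈ 1.69×10^5 W

For two large parallel gray plates, q = σ(T₁⁴ − T₂⁴) / (1/ε₁ + 1/ε₂ − 1).
1/ε₁ + 1/ε₂ − 1 = 1/0.76 + 1/0.44 − 1 = 2.589.
T₁⁴ − T₂⁴ = 9.88×10^11 − 1.02×10^10 = 9.78×10^11 K⁴.
q = 5.67×10⁻⁸ × 9.78×10^11 / 2.589 = 21400 W/m².
Q = q·A = 21400 × 7.9 = 1.69×10^5 W.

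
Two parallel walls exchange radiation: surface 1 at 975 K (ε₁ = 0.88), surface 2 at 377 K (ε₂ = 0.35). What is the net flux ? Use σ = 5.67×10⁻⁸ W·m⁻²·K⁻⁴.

q ≈ 16700 W/m²

For two large parallel gray plates, q = σ(T₁⁴ − T₂⁴) / (1/ε₁ + 1/ε₂ − 1).
1/ε₁ + 1/ε₂ − 1 = 1/0.88 + 1/0.35 − 1 = 2.994.
T₁⁴ − T₂⁴ = 9.04×10^11 − 2.02×10^10 = 8.83×10^11 K⁴.
q = 5.67×10⁻⁸ × 8.83×10^11 / 2.994 = 16700 W/m².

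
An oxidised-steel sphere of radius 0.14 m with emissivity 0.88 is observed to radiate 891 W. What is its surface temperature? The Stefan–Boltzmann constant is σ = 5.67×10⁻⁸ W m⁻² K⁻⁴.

A = 4πr² = 4π × (0.14)² = 0.246 m².
From P = εσAT⁴, T = (P / εσA)^(1/4) = (891 / (0.88 × 5.67×10⁻⁸ × 0.246))^(1/4).
T = (7.25×10^10)^(1/4) = 519 K.

T ≈ 519 K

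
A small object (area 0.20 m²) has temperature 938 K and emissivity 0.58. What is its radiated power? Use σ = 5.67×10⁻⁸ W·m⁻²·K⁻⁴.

P ≈ 5090 W

Stefan–Boltzmann: P = εσAT⁴ = 0.58 × 5.67×10⁻⁸ × 0.200 × (938)⁴ = 0.58 × 5.67×10⁻⁸ × 0.200 × 7.74×10^11.
P = 5090 W.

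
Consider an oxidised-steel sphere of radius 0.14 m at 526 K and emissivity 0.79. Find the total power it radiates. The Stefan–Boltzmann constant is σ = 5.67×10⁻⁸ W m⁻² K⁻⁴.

P ≈ 845 W

A = 4πr² = 4π × (0.14)² = 0.246 m².
P = εσAT⁴ = 0.79 × 5.67×10⁻⁸ × 0.246 × (526)⁴ = 0.79 × 5.67×10⁻⁸ × 0.246 × 7.65×10^10.
P = 845 W.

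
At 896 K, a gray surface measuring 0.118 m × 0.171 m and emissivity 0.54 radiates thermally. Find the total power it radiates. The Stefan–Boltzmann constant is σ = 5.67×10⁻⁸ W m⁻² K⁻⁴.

A = 0.118 × 0.171 = 0.0202 m².
P = εσAT⁴ = 0.54 × 5.67×10⁻⁸ × 0.0202 × (896)⁴ = 0.54 × 5.67×10⁻⁸ × 0.0202 × 6.45×10^11.
P = 398 W.

P ≈ 398 W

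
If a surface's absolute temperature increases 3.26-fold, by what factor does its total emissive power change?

P ∝ T⁴, so the power scales as (3.26)⁴ = 113.

factor ≈ 113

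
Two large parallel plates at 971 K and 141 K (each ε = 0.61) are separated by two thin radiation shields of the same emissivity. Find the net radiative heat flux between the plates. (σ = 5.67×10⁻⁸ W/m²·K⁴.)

Each of the 3 gaps contributes resistance (2/ε − 1) = 2/0.61 − 1 = 2.279; total = 6.836.
q = σ(T₁⁴ − T₂⁴) / 6.836 = 5.67×10⁻⁸ × 8.89×10^11 / 6.836 = 7370 W/m².

q ≈ 7370 W/m²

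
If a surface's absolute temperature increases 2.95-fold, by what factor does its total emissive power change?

P ∝ T⁴, so the power scales as (2.95)⁴ = 75.7.

factor ≈ 75.7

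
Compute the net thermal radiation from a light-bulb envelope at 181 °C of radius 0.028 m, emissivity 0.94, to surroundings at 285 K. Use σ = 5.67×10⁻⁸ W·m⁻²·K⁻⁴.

Q ≈ 18.8 W

A = 4πr² = 4π × (0.028)² = 9.85×10^-3 m².
Convert: 181 °C = 454 K.
Q = εσA(T⁴ − T_s⁴). T⁴ − T_s⁴ = (454)⁴ − (285)⁴ = 4.25×10^10 − 6.60×10^9 = 3.59×10^10 K⁴.
Q = 0.94 × 5.67×10⁻⁸ × 9.85×10^-3 × 3.59×10^10 = 18.8 W.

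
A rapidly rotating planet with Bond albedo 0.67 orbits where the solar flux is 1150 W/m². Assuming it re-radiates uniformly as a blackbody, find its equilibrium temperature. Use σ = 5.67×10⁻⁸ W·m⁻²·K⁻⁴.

Power absorbed = (1−a)S·πR²; power emitted = 4πR²σT⁴. Equating and cancelling πR²:
T = ((1−a)S / 4σ)^(1/4) = (379 / (4 × 5.67×10⁻⁸))^(1/4) = (1.67×10^9)^(1/4).
T = 202 K.

T ≈ 202 K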